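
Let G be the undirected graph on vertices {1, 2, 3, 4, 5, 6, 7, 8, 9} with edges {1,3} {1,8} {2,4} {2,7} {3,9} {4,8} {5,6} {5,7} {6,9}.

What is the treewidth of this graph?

2

A width-2 tree decomposition is:
Bags: B1 = {2, 4, 7}  B2 = {4, 7, 8}  B3 = {1, 7, 8}  B4 = {1, 3, 7}  B5 = {3, 7, 9}  B6 = {6, 7, 9}  B7 = {5, 6, 7}
Tree: B1–B2, B2–B3, B3–B4, B4–B5, B5–B6, B6–B7
The largest bag has 3 vertices, giving width 2; this decomposition certifies tw(G) ≤ 2. Since 7–2–4–8–1–3–9–6–5–7 is a cycle in G, G is not acyclic. Forests are exactly the graphs of treewidth ≤ 1, so tw(G) ≥ 2. Combining the bounds, tw(G) = 2.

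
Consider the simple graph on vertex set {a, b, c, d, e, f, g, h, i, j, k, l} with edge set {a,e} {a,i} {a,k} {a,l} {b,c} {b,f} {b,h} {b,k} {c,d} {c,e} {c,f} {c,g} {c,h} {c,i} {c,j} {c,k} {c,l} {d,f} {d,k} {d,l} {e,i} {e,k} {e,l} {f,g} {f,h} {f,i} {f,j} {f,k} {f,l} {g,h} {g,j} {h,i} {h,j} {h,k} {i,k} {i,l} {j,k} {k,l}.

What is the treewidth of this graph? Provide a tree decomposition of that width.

Each bag holds 5 vertices, so the decomposition has width 4, which upper-bounds the treewidth. On the other hand G contains the 5-clique {c, f, g, h, j}. A clique must lie in a single bag of any decomposition, so no decomposition can have width below 4. The upper and lower bounds meet at 4, so that is the treewidth.

Treewidth 4.
One such decomposition:
Bags: B1 = {b, c, f, h, k}  B2 = {c, f, h, j, k}  B3 = {c, f, g, h, j}  B4 = {c, f, h, i, k}  B5 = {c, f, i, k, l}  B6 = {c, d, f, k, l}  B7 = {c, e, i, k, l}  B8 = {a, e, i, k, l}
Tree: B1–B2, B2–B3, B2–B4, B4–B5, B5–B6, B5–B7, B7–B8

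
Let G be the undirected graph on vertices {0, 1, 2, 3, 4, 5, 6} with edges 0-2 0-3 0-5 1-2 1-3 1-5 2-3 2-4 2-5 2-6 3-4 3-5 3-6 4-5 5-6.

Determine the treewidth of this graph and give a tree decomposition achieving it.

Treewidth 3.
Bags: B1 = {2, 3, 5, 6}  B2 = {2, 3, 4, 5}  B3 = {0, 2, 3, 5}  B4 = {1, 2, 3, 5}
Tree: B1–B2, B2–B3, B1–B4

The largest bag has 4 vertices, giving width 3; this decomposition certifies tw(G) ≤ 3. On the other hand G contains the 4-clique {0, 2, 3, 5}. A clique must lie in a single bag of any decomposition, so no decomposition can have width below 3. The upper and lower bounds meet at 3, so that is the treewidth.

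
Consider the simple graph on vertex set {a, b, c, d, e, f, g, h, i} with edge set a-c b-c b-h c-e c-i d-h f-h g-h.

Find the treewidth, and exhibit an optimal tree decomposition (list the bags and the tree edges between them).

Each bag holds 2 vertices, so the decomposition has width 1, which upper-bounds the treewidth. Since G has at least one edge (e.g. b–h), it is not an edgeless graph, so tw(G) ≥ 1. The upper and lower bounds meet at 1, so that is the treewidth.

Treewidth 1.
Bags: B1 = {b, h}  B2 = {g, h}  B3 = {d, h}  B4 = {b, c}  B5 = {a, c}  B6 = {c, e}  B7 = {c, i}  B8 = {f, h}
Tree: B1–B2, B2–B3, B1–B4, B4–B5, B5–B6, B5–B7, B2–B8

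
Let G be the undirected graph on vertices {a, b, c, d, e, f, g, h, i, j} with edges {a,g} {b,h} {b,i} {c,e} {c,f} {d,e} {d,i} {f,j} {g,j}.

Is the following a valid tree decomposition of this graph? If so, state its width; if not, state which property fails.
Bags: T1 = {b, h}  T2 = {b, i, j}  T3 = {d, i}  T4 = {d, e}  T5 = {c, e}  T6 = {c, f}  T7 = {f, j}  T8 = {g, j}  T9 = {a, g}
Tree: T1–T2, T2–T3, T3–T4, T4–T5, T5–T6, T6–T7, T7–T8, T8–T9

No — bags containing vertex j are not connected in the tree.

A tree decomposition must satisfy three properties: every vertex lies in some bag; for every edge, both endpoints lie together in some bag; and for every vertex, the bags containing it form a connected subtree. Here bags containing vertex j are not connected in the tree, so the decomposition is invalid.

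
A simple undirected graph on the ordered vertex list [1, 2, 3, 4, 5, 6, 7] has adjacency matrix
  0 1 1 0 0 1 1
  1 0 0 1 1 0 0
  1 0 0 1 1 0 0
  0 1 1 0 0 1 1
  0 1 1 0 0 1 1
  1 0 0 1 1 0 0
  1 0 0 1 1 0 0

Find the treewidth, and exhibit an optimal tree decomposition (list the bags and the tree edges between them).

Each bag holds 4 vertices, so the decomposition has width 3, which upper-bounds the treewidth. For the lower bound: the 4 vertex sets {2,5}, {4,6}, {1}, {7} are disjoint, each induces a connected subgraph, and every pair is joined by at least one edge of G. Contracting each set to a single vertex therefore yields K_{4} as a minor, and since treewidth is minor-monotone, tw(G) ≥ tw(K_{4}) = 3. Hence tw(G) = 3 exactly.

Treewidth 3.
One optimal decomposition is:
Bags: B1 = {1, 2, 4, 5}  B2 = {1, 4, 5, 6}  B3 = {1, 4, 5, 7}  B4 = {1, 3, 4, 5}
Tree: B1–B2, B2–B3, B3–B4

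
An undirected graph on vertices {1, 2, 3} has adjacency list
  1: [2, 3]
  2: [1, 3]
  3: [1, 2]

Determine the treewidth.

2

A width-2 tree decomposition is:
Bags: B1 = {1, 2, 3}
Tree: (single bag)
With just one bag of size 3, the width is 3 − 1 = 2, so tw(G) ≤ 2. Conversely, {1, 2, 3} is a clique of size 3, and the vertices of any clique must share a bag in every tree decomposition; so some bag has ≥ 3 vertices and tw(G) ≥ 2. Hence tw(G) = 2 exactly.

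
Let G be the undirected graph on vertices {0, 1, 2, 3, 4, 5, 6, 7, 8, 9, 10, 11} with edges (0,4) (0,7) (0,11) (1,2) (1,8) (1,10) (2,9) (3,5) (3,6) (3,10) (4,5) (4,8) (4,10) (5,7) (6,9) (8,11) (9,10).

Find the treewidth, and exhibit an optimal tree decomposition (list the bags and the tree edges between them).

Treewidth 3.
One optimal decomposition is:
Bags: B1 = {2, 3, 6, 9}  B2 = {2, 3, 9, 10}  B3 = {1, 2, 3, 10}  B4 = {1, 3, 5, 10}  B5 = {1, 4, 5, 10}  B6 = {1, 4, 5, 8}  B7 = {4, 5, 7, 8}  B8 = {0, 4, 7, 8}  B9 = {0, 7, 8, 11}
Tree: B1–B2, B2–B3, B3–B4, B4–B5, B5–B6, B6–B7, B7–B8, B8–B9

The largest bag has 4 vertices, giving width 3; this decomposition certifies tw(G) ≤ 3. For the lower bound: the 4 vertex sets {2,6,9}, {3}, {10}, {1,4,5,8} are disjoint, each induces a connected subgraph, and every pair is joined by at least one edge of G. Contracting each set to a single vertex therefore yields K_{4} as a minor, and since treewidth is minor-monotone, tw(G) ≥ tw(K_{4}) = 3. Combining the bounds, tw(G) = 3.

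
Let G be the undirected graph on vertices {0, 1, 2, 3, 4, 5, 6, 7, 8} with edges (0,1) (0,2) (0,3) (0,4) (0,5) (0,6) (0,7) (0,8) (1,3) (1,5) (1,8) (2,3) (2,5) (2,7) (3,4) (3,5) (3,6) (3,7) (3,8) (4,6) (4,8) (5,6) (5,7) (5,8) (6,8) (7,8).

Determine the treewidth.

A width-4 tree decomposition is:
Bags: B1 = {0, 3, 5, 7, 8}  B2 = {0, 3, 5, 6, 8}  B3 = {0, 3, 4, 6, 8}  B4 = {0, 1, 3, 5, 8}  B5 = {0, 2, 3, 5, 7}
Tree: B1–B2, B2–B3, B2–B4, B1–B5
Every bag has size at most 5, so the width is 5 − 1 = 4 and tw(G) ≤ 4. Conversely, {0, 3, 4, 6, 8} is a clique of size 5, and the vertices of any clique must share a bag in every tree decomposition; so some bag has ≥ 5 vertices and tw(G) ≥ 4. Therefore the treewidth is 4.

4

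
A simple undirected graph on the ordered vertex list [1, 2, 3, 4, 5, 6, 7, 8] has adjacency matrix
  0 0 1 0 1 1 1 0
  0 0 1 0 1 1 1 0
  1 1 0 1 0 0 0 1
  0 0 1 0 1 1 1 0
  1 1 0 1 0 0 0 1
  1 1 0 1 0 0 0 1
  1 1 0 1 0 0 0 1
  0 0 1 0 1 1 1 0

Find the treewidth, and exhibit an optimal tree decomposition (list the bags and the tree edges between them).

Each bag holds 5 vertices, so the decomposition has width 4, which upper-bounds the treewidth. For the lower bound: the 5 vertex sets {2,5}, {1,7}, {6,8}, {4}, {3} are disjoint, each induces a connected subgraph, and every pair is joined by at least one edge of G. Contracting each set to a single vertex therefore yields K_{5} as a minor, and since treewidth is minor-monotone, tw(G) ≥ tw(K_{5}) = 4. The upper and lower bounds meet at 4, so that is the treewidth.

Treewidth 4.
One optimal decomposition is:
Bags: B1 = {1, 2, 4, 5, 8}  B2 = {1, 2, 4, 7, 8}  B3 = {1, 2, 4, 6, 8}  B4 = {1, 2, 3, 4, 8}
Tree: B1–B2, B2–B3, B3–B4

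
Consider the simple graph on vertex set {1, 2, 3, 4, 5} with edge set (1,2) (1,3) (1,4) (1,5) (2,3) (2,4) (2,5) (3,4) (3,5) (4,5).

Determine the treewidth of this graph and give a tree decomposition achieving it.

Treewidth 4.
One optimal decomposition is:
Bags: B1 = {1, 2, 3, 4, 5}
Tree: (single bag)

A single bag containing all 5 vertices is trivially a valid decomposition of width 4. For the lower bound, the 5 vertices {1, 2, 3, 4, 5} are pairwise adjacent, and any tree decomposition puts a clique entirely inside one bag — forcing width ≥ 4. Combining the bounds, tw(G) = 4.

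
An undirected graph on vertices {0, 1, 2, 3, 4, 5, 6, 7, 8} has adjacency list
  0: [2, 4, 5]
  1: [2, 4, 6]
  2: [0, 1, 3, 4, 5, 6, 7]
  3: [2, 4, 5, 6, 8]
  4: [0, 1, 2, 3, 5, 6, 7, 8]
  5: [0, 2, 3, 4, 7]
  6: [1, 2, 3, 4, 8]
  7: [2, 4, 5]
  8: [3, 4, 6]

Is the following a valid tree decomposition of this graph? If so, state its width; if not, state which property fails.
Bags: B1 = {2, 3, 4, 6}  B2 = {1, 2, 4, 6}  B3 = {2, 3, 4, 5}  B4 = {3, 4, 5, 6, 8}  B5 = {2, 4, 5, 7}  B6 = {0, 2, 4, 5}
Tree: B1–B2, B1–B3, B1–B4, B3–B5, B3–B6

A tree decomposition must satisfy three properties: every vertex lies in some bag; for every edge, both endpoints lie together in some bag; and for every vertex, the bags containing it form a connected subtree. Here bags containing vertex 5 are not connected in the tree, so the decomposition is invalid.

No — bags containing vertex 5 are not connected in the tree.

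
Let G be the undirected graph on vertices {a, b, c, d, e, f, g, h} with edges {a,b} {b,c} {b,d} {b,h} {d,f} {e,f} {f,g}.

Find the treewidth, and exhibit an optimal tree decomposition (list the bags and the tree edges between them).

Treewidth 1.
Bags: B1 = {b, d}  B2 = {b, c}  B3 = {a, b}  B4 = {d, f}  B5 = {b, h}  B6 = {f, g}  B7 = {e, f}
Tree: B1–B2, B2–B3, B1–B4, B2–B5, B4–B6, B4–B7

The largest bag has 2 vertices, giving width 1; this decomposition certifies tw(G) ≤ 1. Since G has at least one edge (e.g. b–d), it is not an edgeless graph, so tw(G) ≥ 1. Hence tw(G) = 1 exactly.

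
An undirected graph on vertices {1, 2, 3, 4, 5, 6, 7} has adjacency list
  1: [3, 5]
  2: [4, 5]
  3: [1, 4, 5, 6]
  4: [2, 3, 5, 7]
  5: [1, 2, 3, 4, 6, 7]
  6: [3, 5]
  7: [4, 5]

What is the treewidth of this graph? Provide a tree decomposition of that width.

Treewidth 2.
One optimal decomposition is:
Bags: B1 = {1, 3, 5}  B2 = {3, 4, 5}  B3 = {2, 4, 5}  B4 = {4, 5, 7}  B5 = {3, 5, 6}
Tree: B1–B2, B2–B3, B2–B4, B2–B5

Each bag holds 3 vertices, so the decomposition has width 2, which upper-bounds the treewidth. On the other hand G contains the 3-clique {2, 4, 5}. A clique must lie in a single bag of any decomposition, so no decomposition can have width below 2. Hence tw(G) = 2 exactly.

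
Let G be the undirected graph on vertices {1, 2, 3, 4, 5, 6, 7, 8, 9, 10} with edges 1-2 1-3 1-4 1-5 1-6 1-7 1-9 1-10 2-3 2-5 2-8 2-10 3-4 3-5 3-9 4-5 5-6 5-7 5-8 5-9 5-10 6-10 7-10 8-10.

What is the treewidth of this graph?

A width-3 tree decomposition is:
Bags: B1 = {1, 5, 7, 10}  B2 = {1, 2, 5, 10}  B3 = {1, 2, 3, 5}  B4 = {2, 5, 8, 10}  B5 = {1, 5, 6, 10}  B6 = {1, 3, 4, 5}  B7 = {1, 3, 5, 9}
Tree: B1–B2, B2–B3, B2–B4, B2–B5, B3–B6, B3–B7
Every bag has size at most 4, so the width is 4 − 1 = 3 and tw(G) ≤ 3. For the lower bound, the 4 vertices {2, 5, 8, 10} are pairwise adjacent, and any tree decomposition puts a clique entirely inside one bag — forcing width ≥ 3. Combining the bounds, tw(G) = 3.

3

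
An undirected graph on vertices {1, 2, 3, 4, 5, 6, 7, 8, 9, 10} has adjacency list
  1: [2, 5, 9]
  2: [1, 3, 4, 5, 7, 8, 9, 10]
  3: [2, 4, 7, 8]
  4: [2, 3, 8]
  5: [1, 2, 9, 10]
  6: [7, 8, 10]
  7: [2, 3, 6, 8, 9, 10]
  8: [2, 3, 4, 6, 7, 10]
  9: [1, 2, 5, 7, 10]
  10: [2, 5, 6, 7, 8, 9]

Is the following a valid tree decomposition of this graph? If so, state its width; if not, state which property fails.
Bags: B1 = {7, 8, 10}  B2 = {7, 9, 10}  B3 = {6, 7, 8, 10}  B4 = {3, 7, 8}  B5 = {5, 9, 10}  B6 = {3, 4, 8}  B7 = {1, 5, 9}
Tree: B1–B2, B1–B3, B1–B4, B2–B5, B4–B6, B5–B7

A tree decomposition must satisfy three properties: every vertex lies in some bag; for every edge, both endpoints lie together in some bag; and for every vertex, the bags containing it form a connected subtree. Here vertex 2 appears in no bag, so the decomposition is invalid.

No — vertex 2 appears in no bag.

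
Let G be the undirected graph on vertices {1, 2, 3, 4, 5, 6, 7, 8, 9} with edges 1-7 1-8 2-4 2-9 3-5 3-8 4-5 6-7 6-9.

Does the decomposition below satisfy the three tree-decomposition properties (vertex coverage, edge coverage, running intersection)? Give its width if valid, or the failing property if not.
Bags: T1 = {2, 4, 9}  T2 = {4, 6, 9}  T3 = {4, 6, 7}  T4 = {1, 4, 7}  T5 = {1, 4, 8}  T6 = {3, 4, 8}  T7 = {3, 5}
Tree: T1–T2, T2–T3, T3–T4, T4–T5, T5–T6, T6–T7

No — edge (4,5) lies in no bag.

A tree decomposition must satisfy three properties: every vertex lies in some bag; for every edge, both endpoints lie together in some bag; and for every vertex, the bags containing it form a connected subtree. Here edge (4,5) lies in no bag, so the decomposition is invalid.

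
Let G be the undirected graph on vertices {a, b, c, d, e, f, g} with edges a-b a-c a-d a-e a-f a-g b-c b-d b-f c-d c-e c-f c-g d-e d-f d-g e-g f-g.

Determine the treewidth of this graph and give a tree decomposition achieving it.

Treewidth 4.
One optimal decomposition is:
Bags: B1 = {a, b, c, d, f}  B2 = {a, c, d, f, g}  B3 = {a, c, d, e, g}
Tree: B1–B2, B2–B3

Each bag holds 5 vertices, so the decomposition has width 4, which upper-bounds the treewidth. On the other hand G contains the 5-clique {a, c, d, e, g}. A clique must lie in a single bag of any decomposition, so no decomposition can have width below 4. Hence tw(G) = 4 exactly.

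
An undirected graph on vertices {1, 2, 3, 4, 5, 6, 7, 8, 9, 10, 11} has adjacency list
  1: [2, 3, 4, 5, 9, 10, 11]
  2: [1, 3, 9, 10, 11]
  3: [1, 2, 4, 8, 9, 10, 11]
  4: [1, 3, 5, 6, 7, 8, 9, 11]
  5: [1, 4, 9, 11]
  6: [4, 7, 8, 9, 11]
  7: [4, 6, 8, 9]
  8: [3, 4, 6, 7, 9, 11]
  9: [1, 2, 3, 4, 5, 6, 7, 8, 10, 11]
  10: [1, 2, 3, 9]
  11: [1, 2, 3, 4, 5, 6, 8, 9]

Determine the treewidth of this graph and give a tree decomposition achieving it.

Treewidth 4.
One optimal decomposition is:
Bags: B1 = {4, 6, 8, 9, 11}  B2 = {3, 4, 8, 9, 11}  B3 = {1, 3, 4, 9, 11}  B4 = {1, 2, 3, 9, 11}  B5 = {1, 4, 5, 9, 11}  B6 = {1, 2, 3, 9, 10}  B7 = {4, 6, 7, 8, 9}
Tree: B1–B2, B2–B3, B3–B4, B3–B5, B4–B6, B1–B7

The largest bag has 5 vertices, giving width 4; this decomposition certifies tw(G) ≤ 4. Conversely, {1, 2, 3, 9, 10} is a clique of size 5, and the vertices of any clique must share a bag in every tree decomposition; so some bag has ≥ 5 vertices and tw(G) ≥ 4. Combining the bounds, tw(G) = 4.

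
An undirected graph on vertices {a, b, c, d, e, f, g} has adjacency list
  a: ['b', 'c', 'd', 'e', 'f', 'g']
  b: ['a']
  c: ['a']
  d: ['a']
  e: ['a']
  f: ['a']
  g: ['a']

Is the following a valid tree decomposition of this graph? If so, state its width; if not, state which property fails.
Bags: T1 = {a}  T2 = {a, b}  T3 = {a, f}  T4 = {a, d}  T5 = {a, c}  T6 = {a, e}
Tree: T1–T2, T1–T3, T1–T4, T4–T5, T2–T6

A tree decomposition must satisfy three properties: every vertex lies in some bag; for every edge, both endpoints lie together in some bag; and for every vertex, the bags containing it form a connected subtree. Here vertex g appears in no bag, so the decomposition is invalid.

No — vertex g appears in no bag.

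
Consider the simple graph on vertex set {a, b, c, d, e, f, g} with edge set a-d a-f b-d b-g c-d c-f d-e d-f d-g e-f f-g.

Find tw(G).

2

A width-2 tree decomposition is:
Bags: B1 = {a, d, f}  B2 = {d, f, g}  B3 = {d, e, f}  B4 = {b, d, g}  B5 = {c, d, f}
Tree: B1–B2, B2–B3, B2–B4, B3–B5
The largest bag has 3 vertices, giving width 2; this decomposition certifies tw(G) ≤ 2. Conversely, {d, f, g} is a clique of size 3, and the vertices of any clique must share a bag in every tree decomposition; so some bag has ≥ 3 vertices and tw(G) ≥ 2. Combining the bounds, tw(G) = 2.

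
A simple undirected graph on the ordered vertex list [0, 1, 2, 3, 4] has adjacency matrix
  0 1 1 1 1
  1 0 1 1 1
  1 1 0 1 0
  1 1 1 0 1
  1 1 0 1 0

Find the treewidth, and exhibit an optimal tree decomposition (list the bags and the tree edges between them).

Every bag has size at most 4, so the width is 4 − 1 = 3 and tw(G) ≤ 3. Conversely, {0, 1, 2, 3} is a clique of size 4, and the vertices of any clique must share a bag in every tree decomposition; so some bag has ≥ 4 vertices and tw(G) ≥ 3. Combining the bounds, tw(G) = 3.

Treewidth 3.
Bags: B1 = {0, 1, 2, 3}  B2 = {0, 1, 3, 4}
Tree: B1–B2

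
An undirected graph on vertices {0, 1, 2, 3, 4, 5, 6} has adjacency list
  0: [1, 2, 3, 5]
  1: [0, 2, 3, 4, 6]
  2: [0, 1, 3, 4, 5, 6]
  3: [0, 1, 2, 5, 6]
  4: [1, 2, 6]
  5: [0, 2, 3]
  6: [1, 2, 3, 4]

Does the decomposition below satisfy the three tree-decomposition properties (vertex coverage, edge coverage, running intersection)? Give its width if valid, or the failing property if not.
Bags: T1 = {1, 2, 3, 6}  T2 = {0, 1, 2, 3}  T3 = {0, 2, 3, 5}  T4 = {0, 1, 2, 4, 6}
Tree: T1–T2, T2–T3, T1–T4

No — bags containing vertex 0 are not connected in the tree.

A tree decomposition must satisfy three properties: every vertex lies in some bag; for every edge, both endpoints lie together in some bag; and for every vertex, the bags containing it form a connected subtree. Here bags containing vertex 0 are not connected in the tree, so the decomposition is invalid.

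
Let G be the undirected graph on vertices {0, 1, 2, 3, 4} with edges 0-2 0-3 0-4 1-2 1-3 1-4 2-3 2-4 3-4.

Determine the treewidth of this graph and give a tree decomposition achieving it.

The largest bag has 4 vertices, giving width 3; this decomposition certifies tw(G) ≤ 3. On the other hand G contains the 4-clique {0, 2, 3, 4}. A clique must lie in a single bag of any decomposition, so no decomposition can have width below 3. Therefore the treewidth is 3.

Treewidth 3.
One optimal decomposition is:
Bags: B1 = {0, 2, 3, 4}  B2 = {1, 2, 3, 4}
Tree: B1–B2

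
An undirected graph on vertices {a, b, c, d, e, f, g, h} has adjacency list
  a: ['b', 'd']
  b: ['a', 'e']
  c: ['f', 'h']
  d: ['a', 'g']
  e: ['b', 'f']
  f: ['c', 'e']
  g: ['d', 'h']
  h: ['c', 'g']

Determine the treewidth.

2

A width-2 tree decomposition is:
Bags: B1 = {c, e, f}  B2 = {c, e, h}  B3 = {e, g, h}  B4 = {d, e, g}  B5 = {a, d, e}  B6 = {a, b, e}
Tree: B1–B2, B2–B3, B3–B4, B4–B5, B5–B6
Each bag holds 3 vertices, so the decomposition has width 2, which upper-bounds the treewidth. Since e–f–c–h–g–d–a–b–e is a cycle in G, G is not acyclic. Forests are exactly the graphs of treewidth ≤ 1, so tw(G) ≥ 2. Therefore the treewidth is 2.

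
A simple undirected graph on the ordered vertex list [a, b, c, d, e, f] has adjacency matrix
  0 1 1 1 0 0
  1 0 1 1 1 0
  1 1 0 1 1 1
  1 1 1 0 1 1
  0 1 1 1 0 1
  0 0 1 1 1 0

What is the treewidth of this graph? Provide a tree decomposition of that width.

Treewidth 3.
One such decomposition:
Bags: B1 = {b, c, d, e}  B2 = {a, b, c, d}  B3 = {c, d, e, f}
Tree: B1–B2, B1–B3

Each bag holds 4 vertices, so the decomposition has width 3, which upper-bounds the treewidth. For the lower bound, the 4 vertices {c, d, e, f} are pairwise adjacent, and any tree decomposition puts a clique entirely inside one bag — forcing width ≥ 3. Hence tw(G) = 3 exactly.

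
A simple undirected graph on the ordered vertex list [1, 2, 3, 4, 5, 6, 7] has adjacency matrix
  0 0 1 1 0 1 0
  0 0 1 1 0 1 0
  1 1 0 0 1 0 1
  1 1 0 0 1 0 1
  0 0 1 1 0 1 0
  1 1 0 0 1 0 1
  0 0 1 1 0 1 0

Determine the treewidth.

A width-3 tree decomposition is:
Bags: B1 = {3, 4, 5, 6}  B2 = {1, 3, 4, 6}  B3 = {2, 3, 4, 6}  B4 = {3, 4, 6, 7}
Tree: B1–B2, B2–B3, B3–B4
The largest bag has 4 vertices, giving width 3; this decomposition certifies tw(G) ≤ 3. For the lower bound: the 4 vertex sets {4,5}, {1,6}, {3}, {2} are disjoint, each induces a connected subgraph, and every pair is joined by at least one edge of G. Contracting each set to a single vertex therefore yields K_{4} as a minor, and since treewidth is minor-monotone, tw(G) ≥ tw(K_{4}) = 3. Combining the bounds, tw(G) = 3.

3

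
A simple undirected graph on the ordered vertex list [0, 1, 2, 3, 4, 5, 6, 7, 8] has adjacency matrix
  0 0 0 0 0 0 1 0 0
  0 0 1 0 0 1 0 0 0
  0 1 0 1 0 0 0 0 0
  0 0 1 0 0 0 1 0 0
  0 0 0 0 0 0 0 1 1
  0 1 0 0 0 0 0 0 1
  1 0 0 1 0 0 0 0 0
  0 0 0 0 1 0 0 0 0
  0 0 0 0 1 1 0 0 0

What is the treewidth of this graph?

A width-1 tree decomposition is:
Bags: B1 = {0, 6}  B2 = {3, 6}  B3 = {2, 3}  B4 = {1, 2}  B5 = {1, 5}  B6 = {5, 8}  B7 = {4, 8}  B8 = {4, 7}
Tree: B1–B2, B2–B3, B3–B4, B4–B5, B5–B6, B6–B7, B7–B8
Every bag has size at most 2, so the width is 2 − 1 = 1 and tw(G) ≤ 1. Any graph with an edge has treewidth ≥ 1, and G has the edge 0–6. Combining the bounds, tw(G) = 1.

1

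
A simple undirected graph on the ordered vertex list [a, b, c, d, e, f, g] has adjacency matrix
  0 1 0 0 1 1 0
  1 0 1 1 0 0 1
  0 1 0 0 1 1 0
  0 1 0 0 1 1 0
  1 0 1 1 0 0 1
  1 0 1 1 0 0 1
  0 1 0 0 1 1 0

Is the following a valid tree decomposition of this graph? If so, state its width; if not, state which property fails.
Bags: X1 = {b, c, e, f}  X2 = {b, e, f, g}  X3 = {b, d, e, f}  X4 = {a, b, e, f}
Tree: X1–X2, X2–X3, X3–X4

Every vertex of G appears in some bag (union = {a, b, c, d, e, f, g}); every edge is covered by a bag; and for each vertex v the set of bags containing v is connected in the bag tree. The decomposition is therefore valid. The largest bag has 4 vertices, so the width is 3.

Yes; width 3.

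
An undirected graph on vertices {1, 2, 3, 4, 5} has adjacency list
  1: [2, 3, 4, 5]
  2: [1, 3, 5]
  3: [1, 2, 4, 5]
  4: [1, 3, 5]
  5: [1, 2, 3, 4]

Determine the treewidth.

3

A width-3 tree decomposition is:
Bags: B1 = {1, 2, 3, 5}  B2 = {1, 3, 4, 5}
Tree: B1–B2
Each bag holds 4 vertices, so the decomposition has width 3, which upper-bounds the treewidth. On the other hand G contains the 4-clique {1, 2, 3, 5}. A clique must lie in a single bag of any decomposition, so no decomposition can have width below 3. The upper and lower bounds meet at 3, so that is the treewidth.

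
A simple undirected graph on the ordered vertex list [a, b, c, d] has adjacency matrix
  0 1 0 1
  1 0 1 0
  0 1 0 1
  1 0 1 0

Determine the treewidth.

A width-2 tree decomposition is:
Bags: B1 = {a, b, d}  B2 = {b, c, d}
Tree: B1–B2
Every bag has size at most 3, so the width is 3 − 1 = 2 and tw(G) ≤ 2. For the lower bound, G contains the cycle d–a–b–c–d, so G is not a forest; only forests have treewidth ≤ 1, hence tw(G) ≥ 2. The upper and lower bounds meet at 2, so that is the treewidth.

2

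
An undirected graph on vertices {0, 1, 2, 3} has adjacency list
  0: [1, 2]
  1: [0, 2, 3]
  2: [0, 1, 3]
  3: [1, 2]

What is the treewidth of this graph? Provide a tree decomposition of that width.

Every bag has size at most 3, so the width is 3 − 1 = 2 and tw(G) ≤ 2. On the other hand G contains the 3-clique {0, 1, 2}. A clique must lie in a single bag of any decomposition, so no decomposition can have width below 2. Combining the bounds, tw(G) = 2.

Treewidth 2.
One optimal decomposition is:
Bags: B1 = {0, 1, 2}  B2 = {1, 2, 3}
Tree: B1–B2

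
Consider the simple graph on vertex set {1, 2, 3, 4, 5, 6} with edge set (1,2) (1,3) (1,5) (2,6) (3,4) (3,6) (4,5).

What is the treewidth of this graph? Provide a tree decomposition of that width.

Treewidth 2.
One such decomposition:
Bags: B1 = {3, 4, 5}  B2 = {1, 3, 5}  B3 = {1, 3, 6}  B4 = {1, 2, 6}
Tree: B1–B2, B2–B3, B3–B4

Every bag has size at most 3, so the width is 3 − 1 = 2 and tw(G) ≤ 2. Since 4–5–1–3–4 is a cycle in G, G is not acyclic. Forests are exactly the graphs of treewidth ≤ 1, so tw(G) ≥ 2. The upper and lower bounds meet at 2, so that is the treewidth.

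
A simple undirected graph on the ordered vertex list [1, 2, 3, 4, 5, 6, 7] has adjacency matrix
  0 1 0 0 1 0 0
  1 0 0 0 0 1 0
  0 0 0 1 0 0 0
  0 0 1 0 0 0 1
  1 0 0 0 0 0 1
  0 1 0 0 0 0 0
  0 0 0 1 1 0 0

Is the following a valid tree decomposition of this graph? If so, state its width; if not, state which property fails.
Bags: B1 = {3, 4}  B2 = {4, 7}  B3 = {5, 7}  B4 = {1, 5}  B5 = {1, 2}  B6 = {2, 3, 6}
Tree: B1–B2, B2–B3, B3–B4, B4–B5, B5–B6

No — bags containing vertex 3 are not connected in the tree.

A tree decomposition must satisfy three properties: every vertex lies in some bag; for every edge, both endpoints lie together in some bag; and for every vertex, the bags containing it form a connected subtree. Here bags containing vertex 3 are not connected in the tree, so the decomposition is invalid.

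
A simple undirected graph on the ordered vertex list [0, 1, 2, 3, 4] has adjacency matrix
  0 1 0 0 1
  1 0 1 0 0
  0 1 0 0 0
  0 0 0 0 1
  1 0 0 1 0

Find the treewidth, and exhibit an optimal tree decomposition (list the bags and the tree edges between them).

Every bag has size at most 2, so the width is 2 − 1 = 1 and tw(G) ≤ 1. Any graph with an edge has treewidth ≥ 1, and G has the edge 2–1. The upper and lower bounds meet at 1, so that is the treewidth.

Treewidth 1.
One optimal decomposition is:
Bags: B1 = {1, 2}  B2 = {0, 1}  B3 = {0, 4}  B4 = {3, 4}
Tree: B1–B2, B2–B3, B3–B4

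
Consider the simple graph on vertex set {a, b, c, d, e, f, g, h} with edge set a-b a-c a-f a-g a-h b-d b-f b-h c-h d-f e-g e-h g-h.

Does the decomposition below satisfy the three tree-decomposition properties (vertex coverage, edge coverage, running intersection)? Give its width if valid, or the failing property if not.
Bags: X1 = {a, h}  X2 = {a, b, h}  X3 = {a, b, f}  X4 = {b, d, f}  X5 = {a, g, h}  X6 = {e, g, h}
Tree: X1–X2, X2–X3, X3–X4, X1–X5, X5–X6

A tree decomposition must satisfy three properties: every vertex lies in some bag; for every edge, both endpoints lie together in some bag; and for every vertex, the bags containing it form a connected subtree. Here vertex c appears in no bag, so the decomposition is invalid.

No — vertex c appears in no bag.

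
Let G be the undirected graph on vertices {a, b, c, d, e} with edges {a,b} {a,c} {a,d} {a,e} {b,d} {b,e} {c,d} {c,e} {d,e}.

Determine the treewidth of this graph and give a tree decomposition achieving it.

Treewidth 3.
One optimal decomposition is:
Bags: B1 = {a, c, d, e}  B2 = {a, b, d, e}
Tree: B1–B2

The largest bag has 4 vertices, giving width 3; this decomposition certifies tw(G) ≤ 3. For the lower bound, the 4 vertices {a, c, d, e} are pairwise adjacent, and any tree decomposition puts a clique entirely inside one bag — forcing width ≥ 3. Hence tw(G) = 3 exactly.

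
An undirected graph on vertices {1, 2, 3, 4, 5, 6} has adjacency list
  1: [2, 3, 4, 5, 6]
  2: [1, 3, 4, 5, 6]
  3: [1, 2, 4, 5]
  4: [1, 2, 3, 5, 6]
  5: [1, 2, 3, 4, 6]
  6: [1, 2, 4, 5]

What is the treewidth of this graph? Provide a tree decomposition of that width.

Treewidth 4.
Bags: B1 = {1, 2, 3, 4, 5}  B2 = {1, 2, 4, 5, 6}
Tree: B1–B2

Each bag holds 5 vertices, so the decomposition has width 4, which upper-bounds the treewidth. Conversely, {1, 2, 3, 4, 5} is a clique of size 5, and the vertices of any clique must share a bag in every tree decomposition; so some bag has ≥ 5 vertices and tw(G) ≥ 4. The upper and lower bounds meet at 4, so that is the treewidth.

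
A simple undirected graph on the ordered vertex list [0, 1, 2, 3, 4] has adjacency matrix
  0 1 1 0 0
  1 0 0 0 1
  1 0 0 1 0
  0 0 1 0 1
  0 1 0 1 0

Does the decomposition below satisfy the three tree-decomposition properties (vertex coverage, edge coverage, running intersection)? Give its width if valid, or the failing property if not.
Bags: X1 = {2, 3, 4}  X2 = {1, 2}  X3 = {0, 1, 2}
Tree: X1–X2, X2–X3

A tree decomposition must satisfy three properties: every vertex lies in some bag; for every edge, both endpoints lie together in some bag; and for every vertex, the bags containing it form a connected subtree. Here edge (4,1) lies in no bag, so the decomposition is invalid.

No — edge (4,1) lies in no bag.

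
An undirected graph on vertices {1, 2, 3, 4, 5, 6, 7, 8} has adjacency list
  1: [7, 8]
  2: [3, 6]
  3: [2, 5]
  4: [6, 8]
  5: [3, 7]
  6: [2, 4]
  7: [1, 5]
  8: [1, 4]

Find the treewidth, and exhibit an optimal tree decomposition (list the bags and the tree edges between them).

Treewidth 2.
One such decomposition:
Bags: B1 = {3, 5, 7}  B2 = {1, 3, 7}  B3 = {1, 3, 8}  B4 = {3, 4, 8}  B5 = {3, 4, 6}  B6 = {2, 3, 6}
Tree: B1–B2, B2–B3, B3–B4, B4–B5, B5–B6

Each bag holds 3 vertices, so the decomposition has width 2, which upper-bounds the treewidth. Since 3–5–7–1–8–4–6–2–3 is a cycle in G, G is not acyclic. Forests are exactly the graphs of treewidth ≤ 1, so tw(G) ≥ 2. Combining the bounds, tw(G) = 2.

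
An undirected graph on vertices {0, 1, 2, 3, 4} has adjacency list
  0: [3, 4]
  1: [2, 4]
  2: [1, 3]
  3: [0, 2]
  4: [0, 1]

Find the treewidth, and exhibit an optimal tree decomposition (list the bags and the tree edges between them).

Treewidth 2.
One such decomposition:
Bags: B1 = {0, 1, 4}  B2 = {0, 1, 2}  B3 = {0, 2, 3}
Tree: B1–B2, B2–B3

The largest bag has 3 vertices, giving width 2; this decomposition certifies tw(G) ≤ 2. The edges 0–4–1–2–3–0 form a cycle, so G is not a tree and its treewidth is at least 2. The upper and lower bounds meet at 2, so that is the treewidth.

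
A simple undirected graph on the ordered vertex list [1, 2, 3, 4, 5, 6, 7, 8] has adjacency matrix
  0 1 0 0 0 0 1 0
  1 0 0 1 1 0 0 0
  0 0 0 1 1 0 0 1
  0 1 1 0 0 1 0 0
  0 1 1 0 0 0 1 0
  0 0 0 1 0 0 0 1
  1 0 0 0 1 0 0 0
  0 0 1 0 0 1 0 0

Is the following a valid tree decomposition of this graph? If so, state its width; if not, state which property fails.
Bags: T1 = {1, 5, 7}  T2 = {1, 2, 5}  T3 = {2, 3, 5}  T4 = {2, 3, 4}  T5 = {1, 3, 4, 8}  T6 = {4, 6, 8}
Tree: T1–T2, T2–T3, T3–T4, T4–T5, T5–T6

A tree decomposition must satisfy three properties: every vertex lies in some bag; for every edge, both endpoints lie together in some bag; and for every vertex, the bags containing it form a connected subtree. Here bags containing vertex 1 are not connected in the tree, so the decomposition is invalid.

No — bags containing vertex 1 are not connected in the tree.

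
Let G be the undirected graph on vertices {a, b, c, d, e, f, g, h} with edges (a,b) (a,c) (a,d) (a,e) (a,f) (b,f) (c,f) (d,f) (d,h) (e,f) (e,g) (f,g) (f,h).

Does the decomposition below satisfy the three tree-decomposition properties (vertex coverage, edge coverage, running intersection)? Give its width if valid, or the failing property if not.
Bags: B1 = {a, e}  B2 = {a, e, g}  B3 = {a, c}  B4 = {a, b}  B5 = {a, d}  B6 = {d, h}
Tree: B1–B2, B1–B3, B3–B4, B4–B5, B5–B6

No — vertex f appears in no bag.

A tree decomposition must satisfy three properties: every vertex lies in some bag; for every edge, both endpoints lie together in some bag; and for every vertex, the bags containing it form a connected subtree. Here vertex f appears in no bag, so the decomposition is invalid.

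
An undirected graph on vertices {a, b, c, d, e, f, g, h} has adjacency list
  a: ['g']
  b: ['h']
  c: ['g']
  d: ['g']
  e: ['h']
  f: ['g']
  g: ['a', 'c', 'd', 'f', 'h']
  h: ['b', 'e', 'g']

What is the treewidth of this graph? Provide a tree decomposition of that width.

Every bag has size at most 2, so the width is 2 − 1 = 1 and tw(G) ≤ 1. Since G has at least one edge (e.g. c–g), it is not an edgeless graph, so tw(G) ≥ 1. Therefore the treewidth is 1.

Treewidth 1.
One optimal decomposition is:
Bags: B1 = {c, g}  B2 = {a, g}  B3 = {g, h}  B4 = {e, h}  B5 = {f, g}  B6 = {d, g}  B7 = {b, h}
Tree: B1–B2, B2–B3, B3–B4, B3–B5, B2–B6, B3–B7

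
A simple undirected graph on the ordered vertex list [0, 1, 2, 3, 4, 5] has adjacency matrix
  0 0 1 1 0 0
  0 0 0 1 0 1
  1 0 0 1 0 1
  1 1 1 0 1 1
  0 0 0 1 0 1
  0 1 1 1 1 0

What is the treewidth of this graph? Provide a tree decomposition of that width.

Every bag has size at most 3, so the width is 3 − 1 = 2 and tw(G) ≤ 2. On the other hand G contains the 3-clique {0, 2, 3}. A clique must lie in a single bag of any decomposition, so no decomposition can have width below 2. Therefore the treewidth is 2.

Treewidth 2.
Bags: B1 = {0, 2, 3}  B2 = {2, 3, 5}  B3 = {3, 4, 5}  B4 = {1, 3, 5}
Tree: B1–B2, B2–B3, B2–B4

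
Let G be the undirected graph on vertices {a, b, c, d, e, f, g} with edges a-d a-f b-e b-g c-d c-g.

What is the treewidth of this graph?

A width-1 tree decomposition is:
Bags: B1 = {a, f}  B2 = {a, d}  B3 = {c, d}  B4 = {c, g}  B5 = {b, g}  B6 = {b, e}
Tree: B1–B2, B2–B3, B3–B4, B4–B5, B5–B6
The largest bag has 2 vertices, giving width 1; this decomposition certifies tw(G) ≤ 1. G has an edge, so its treewidth is at least 1. The upper and lower bounds meet at 1, so that is the treewidth.

1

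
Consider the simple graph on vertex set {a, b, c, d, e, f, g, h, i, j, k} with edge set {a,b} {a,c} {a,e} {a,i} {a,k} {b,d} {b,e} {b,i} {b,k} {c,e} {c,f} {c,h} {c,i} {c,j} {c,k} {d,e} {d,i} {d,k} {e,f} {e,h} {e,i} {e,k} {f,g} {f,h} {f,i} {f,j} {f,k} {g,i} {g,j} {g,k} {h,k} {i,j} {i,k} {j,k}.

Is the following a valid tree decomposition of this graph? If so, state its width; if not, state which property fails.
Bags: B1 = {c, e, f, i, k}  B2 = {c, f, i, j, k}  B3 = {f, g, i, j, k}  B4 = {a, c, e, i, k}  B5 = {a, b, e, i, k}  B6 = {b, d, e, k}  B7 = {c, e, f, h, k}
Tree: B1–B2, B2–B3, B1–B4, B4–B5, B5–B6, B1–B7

A tree decomposition must satisfy three properties: every vertex lies in some bag; for every edge, both endpoints lie together in some bag; and for every vertex, the bags containing it form a connected subtree. Here edge (i,d) lies in no bag, so the decomposition is invalid.

No — edge (i,d) lies in no bag.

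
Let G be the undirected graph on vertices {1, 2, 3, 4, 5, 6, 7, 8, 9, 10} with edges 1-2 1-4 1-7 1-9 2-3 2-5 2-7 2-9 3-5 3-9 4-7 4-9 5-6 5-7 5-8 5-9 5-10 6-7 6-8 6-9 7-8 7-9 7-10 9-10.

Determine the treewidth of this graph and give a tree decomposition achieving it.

Treewidth 3.
One optimal decomposition is:
Bags: B1 = {2, 5, 7, 9}  B2 = {5, 6, 7, 9}  B3 = {5, 7, 9, 10}  B4 = {5, 6, 7, 8}  B5 = {1, 2, 7, 9}  B6 = {1, 4, 7, 9}  B7 = {2, 3, 5, 9}
Tree: B1–B2, B1–B3, B2–B4, B1–B5, B5–B6, B1–B7

Every bag has size at most 4, so the width is 4 − 1 = 3 and tw(G) ≤ 3. On the other hand G contains the 4-clique {2, 3, 5, 9}. A clique must lie in a single bag of any decomposition, so no decomposition can have width below 3. Therefore the treewidth is 3.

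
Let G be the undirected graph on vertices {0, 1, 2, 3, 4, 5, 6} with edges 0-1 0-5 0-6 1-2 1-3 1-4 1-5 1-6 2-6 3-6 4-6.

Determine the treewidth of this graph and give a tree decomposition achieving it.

Each bag holds 3 vertices, so the decomposition has width 2, which upper-bounds the treewidth. For the lower bound, the 3 vertices {0, 1, 5} are pairwise adjacent, and any tree decomposition puts a clique entirely inside one bag — forcing width ≥ 2. The upper and lower bounds meet at 2, so that is the treewidth.

Treewidth 2.
One such decomposition:
Bags: B1 = {1, 4, 6}  B2 = {1, 2, 6}  B3 = {1, 3, 6}  B4 = {0, 1, 6}  B5 = {0, 1, 5}
Tree: B1–B2, B2–B3, B1–B4, B4–B5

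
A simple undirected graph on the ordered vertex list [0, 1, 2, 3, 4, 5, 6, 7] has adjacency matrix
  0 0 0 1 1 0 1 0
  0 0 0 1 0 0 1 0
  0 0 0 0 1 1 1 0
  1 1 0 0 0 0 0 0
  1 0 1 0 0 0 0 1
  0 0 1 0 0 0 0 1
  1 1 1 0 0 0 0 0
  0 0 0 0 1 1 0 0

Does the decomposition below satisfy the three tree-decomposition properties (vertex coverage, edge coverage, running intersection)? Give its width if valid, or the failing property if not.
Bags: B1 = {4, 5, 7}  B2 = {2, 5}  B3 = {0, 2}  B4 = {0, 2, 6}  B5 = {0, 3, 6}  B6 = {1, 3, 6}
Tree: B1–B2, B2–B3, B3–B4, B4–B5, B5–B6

A tree decomposition must satisfy three properties: every vertex lies in some bag; for every edge, both endpoints lie together in some bag; and for every vertex, the bags containing it form a connected subtree. Here edge (4,2) lies in no bag, so the decomposition is invalid.

No — edge (4,2) lies in no bag.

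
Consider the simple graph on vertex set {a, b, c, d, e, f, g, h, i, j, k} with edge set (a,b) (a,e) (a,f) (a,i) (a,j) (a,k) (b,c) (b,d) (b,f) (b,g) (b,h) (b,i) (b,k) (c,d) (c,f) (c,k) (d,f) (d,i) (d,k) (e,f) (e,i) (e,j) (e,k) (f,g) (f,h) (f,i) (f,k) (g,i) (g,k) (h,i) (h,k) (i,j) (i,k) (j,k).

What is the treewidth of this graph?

A width-4 tree decomposition is:
Bags: B1 = {a, b, f, i, k}  B2 = {a, e, f, i, k}  B3 = {b, d, f, i, k}  B4 = {b, f, h, i, k}  B5 = {a, e, i, j, k}  B6 = {b, c, d, f, k}  B7 = {b, f, g, i, k}
Tree: B1–B2, B1–B3, B3–B4, B2–B5, B3–B6, B1–B7
Each bag holds 5 vertices, so the decomposition has width 4, which upper-bounds the treewidth. For the lower bound, the 5 vertices {a, e, i, j, k} are pairwise adjacent, and any tree decomposition puts a clique entirely inside one bag — forcing width ≥ 4. Therefore the treewidth is 4.

4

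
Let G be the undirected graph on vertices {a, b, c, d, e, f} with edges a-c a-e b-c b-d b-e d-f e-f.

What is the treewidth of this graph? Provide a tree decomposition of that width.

Each bag holds 3 vertices, so the decomposition has width 2, which upper-bounds the treewidth. The edges d–f–e–b–d form a cycle, so G is not a tree and its treewidth is at least 2. Combining the bounds, tw(G) = 2.

Treewidth 2.
One such decomposition:
Bags: B1 = {b, d, f}  B2 = {b, e, f}  B3 = {b, c, e}  B4 = {a, c, e}
Tree: B1–B2, B2–B3, B3–B4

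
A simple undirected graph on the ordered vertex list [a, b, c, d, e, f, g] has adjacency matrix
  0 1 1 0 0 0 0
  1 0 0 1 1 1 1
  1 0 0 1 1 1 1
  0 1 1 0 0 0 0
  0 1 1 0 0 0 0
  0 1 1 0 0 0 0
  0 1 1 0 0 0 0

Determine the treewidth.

A width-2 tree decomposition is:
Bags: B1 = {b, c, g}  B2 = {b, c, e}  B3 = {b, c, d}  B4 = {b, c, f}  B5 = {a, b, c}
Tree: B1–B2, B2–B3, B3–B4, B4–B5
Every bag has size at most 3, so the width is 3 − 1 = 2 and tw(G) ≤ 2. The edges c–g–b–e–c form a cycle, so G is not a tree and its treewidth is at least 2. The upper and lower bounds meet at 2, so that is the treewidth.

2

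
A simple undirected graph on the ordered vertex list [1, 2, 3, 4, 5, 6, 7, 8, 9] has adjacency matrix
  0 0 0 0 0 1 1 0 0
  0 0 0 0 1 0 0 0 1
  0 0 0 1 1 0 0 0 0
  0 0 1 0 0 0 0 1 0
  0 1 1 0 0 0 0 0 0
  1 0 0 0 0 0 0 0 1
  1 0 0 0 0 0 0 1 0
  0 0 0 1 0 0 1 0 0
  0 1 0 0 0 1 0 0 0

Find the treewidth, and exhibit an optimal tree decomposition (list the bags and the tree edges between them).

Every bag has size at most 3, so the width is 3 − 1 = 2 and tw(G) ≤ 2. For the lower bound, G contains the cycle 2–5–3–4–8–7–1–6–9–2, so G is not a forest; only forests have treewidth ≤ 1, hence tw(G) ≥ 2. Hence tw(G) = 2 exactly.

Treewidth 2.
One such decomposition:
Bags: B1 = {2, 3, 5}  B2 = {2, 3, 4}  B3 = {2, 4, 8}  B4 = {2, 7, 8}  B5 = {1, 2, 7}  B6 = {1, 2, 6}  B7 = {2, 6, 9}
Tree: B1–B2, B2–B3, B3–B4, B4–B5, B5–B6, B6–B7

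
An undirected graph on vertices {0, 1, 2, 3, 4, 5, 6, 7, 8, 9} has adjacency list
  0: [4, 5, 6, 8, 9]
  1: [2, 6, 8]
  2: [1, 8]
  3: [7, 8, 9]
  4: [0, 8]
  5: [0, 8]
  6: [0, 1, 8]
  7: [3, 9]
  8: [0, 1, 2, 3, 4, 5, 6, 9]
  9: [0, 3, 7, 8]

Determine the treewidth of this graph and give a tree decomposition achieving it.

Every bag has size at most 3, so the width is 3 − 1 = 2 and tw(G) ≤ 2. On the other hand G contains the 3-clique {0, 8, 9}. A clique must lie in a single bag of any decomposition, so no decomposition can have width below 2. Therefore the treewidth is 2.

Treewidth 2.
One such decomposition:
Bags: B1 = {0, 6, 8}  B2 = {1, 6, 8}  B3 = {0, 5, 8}  B4 = {0, 8, 9}  B5 = {3, 8, 9}  B6 = {1, 2, 8}  B7 = {0, 4, 8}  B8 = {3, 7, 9}
Tree: B1–B2, B1–B3, B3–B4, B4–B5, B2–B6, B4–B7, B5–B8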